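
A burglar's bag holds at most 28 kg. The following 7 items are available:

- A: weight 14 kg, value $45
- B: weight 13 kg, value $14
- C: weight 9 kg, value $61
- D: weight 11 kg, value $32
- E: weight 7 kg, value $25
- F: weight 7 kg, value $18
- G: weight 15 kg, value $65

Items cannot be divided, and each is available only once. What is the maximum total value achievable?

This is a 0/1 knapsack; check combinations near the capacity.
- C+G: weight 9+15=24, value 61+65=126
- C+D+E: weight 9+11+7=27, value 61+32+25=118
- C+D+F: weight 9+11+7=27, value 61+32+18=111
- A+C: weight 14+9=23, value 45+61=106
Best: $126.

$126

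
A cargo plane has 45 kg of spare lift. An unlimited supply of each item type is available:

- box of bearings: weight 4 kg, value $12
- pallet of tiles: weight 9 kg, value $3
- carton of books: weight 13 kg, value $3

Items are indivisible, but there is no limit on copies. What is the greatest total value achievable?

Best value-per-unit is box of bearings at 12/4, and filling with it alone uses weight 11×4=44. No mix of the others beats 11×12 = 132.

$132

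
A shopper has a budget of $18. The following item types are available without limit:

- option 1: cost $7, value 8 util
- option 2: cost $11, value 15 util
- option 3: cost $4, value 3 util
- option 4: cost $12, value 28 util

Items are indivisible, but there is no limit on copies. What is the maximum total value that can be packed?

31 util

Best value-per-unit is option 4 at 28/12; filling with it alone gives 1×28 = 28.
Optimal mix: 1×option 3 + 1×option 4 → cost 16, value 31.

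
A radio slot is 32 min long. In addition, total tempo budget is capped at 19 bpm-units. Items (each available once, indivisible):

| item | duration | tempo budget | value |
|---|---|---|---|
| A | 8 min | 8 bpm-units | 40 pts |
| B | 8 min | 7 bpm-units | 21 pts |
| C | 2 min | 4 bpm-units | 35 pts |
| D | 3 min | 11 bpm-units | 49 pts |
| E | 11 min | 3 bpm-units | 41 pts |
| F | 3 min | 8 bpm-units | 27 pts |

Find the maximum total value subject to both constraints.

Feasible sets respecting both limits:
- C+D+E: duration 16, tempo budget 18, value 125
- A+C+E: duration 21, tempo budget 15, value 116
- A+E+F: duration 22, tempo budget 19, value 108
- C+E+F: duration 16, tempo budget 15, value 103
Best: 125 pts.

125 pts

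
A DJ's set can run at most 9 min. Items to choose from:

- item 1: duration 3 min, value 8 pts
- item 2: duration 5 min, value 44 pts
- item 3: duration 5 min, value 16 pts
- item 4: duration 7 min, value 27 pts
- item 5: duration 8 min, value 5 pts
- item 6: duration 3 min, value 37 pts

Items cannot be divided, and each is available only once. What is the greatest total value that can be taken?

81 pts

This is a 0/1 knapsack; check combinations near the capacity.
- item 2+item 6: duration 5+3=8, value 44+37=81
- item 3+item 6: duration 5+3=8, value 16+37=53
- item 1+item 2: duration 3+5=8, value 8+44=52
- item 1+item 6: duration 3+3=6, value 8+37=45
- item 2: duration 5, value 44
Best: 81 pts.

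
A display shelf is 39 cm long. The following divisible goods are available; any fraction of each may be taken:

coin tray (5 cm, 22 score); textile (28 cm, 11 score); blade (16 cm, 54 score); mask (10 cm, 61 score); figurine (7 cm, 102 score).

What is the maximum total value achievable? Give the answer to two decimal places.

239.39

Take in order of value per unit:
- figurine (102/7 per unit): all 7 → value 102, running total 102.00
- mask (61/10 per unit): all 10 → value 61, running total 163.00
- coin tray (22/5 per unit): all 5 → value 22, running total 185.00
- blade (54/16 per unit): all 16 → value 54, running total 239.00
- textile (11/28 per unit): 1 of 28 → value 1×11/28 = 0.3929, running total 239.39
Total 239.39.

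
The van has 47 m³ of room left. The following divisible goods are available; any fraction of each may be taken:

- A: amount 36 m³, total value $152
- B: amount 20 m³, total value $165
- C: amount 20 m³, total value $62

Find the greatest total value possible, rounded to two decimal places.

279.00

Take in order of value per unit:
- B (165/20 per unit): all 20 → value 165, running total 165.00
- A (152/36 per unit): 27 of 36 → value 27×152/36 = 114.0000, running total 279.00
Total 279.00.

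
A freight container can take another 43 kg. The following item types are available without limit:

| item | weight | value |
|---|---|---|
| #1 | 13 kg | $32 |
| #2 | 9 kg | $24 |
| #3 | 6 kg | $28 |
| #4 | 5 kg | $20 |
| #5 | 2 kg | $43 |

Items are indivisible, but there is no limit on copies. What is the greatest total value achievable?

Best value-per-unit is #5 at 43/2, and filling with it alone uses weight 21×2=42. No mix of the others beats 21×43 = 903.

$903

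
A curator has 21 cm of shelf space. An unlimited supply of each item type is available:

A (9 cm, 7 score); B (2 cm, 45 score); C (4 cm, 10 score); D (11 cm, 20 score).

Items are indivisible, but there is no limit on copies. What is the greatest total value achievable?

Best value-per-unit is B at 45/2, and filling with it alone uses length 10×2=20. No mix of the others beats 10×45 = 450.

450 score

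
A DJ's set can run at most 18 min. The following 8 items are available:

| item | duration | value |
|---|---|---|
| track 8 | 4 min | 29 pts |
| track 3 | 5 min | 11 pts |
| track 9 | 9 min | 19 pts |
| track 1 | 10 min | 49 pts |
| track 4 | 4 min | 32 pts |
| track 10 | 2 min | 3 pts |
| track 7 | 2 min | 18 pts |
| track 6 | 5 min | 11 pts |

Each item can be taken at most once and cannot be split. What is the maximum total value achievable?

Check high-value combinations within 18 min:
- track 8+track 1+track 4: duration 4+10+4=18, value 29+49+32=110
- track 1+track 4+track 10+track 7: duration 10+4+2+2=18, value 49+32+3+18=102
- track 1+track 4+track 7: duration 10+4+2=16, value 49+32+18=99
- track 8+track 1+track 10+track 7: duration 4+10+2+2=18, value 29+49+3+18=99
Best: 110 pts.

110 pts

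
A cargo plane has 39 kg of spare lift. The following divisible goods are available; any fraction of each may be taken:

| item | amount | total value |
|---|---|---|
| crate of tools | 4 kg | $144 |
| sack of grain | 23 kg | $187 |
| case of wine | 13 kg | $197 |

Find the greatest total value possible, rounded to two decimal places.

Take in order of value per unit:
- crate of tools (144/4 per unit): all 4 → value 144, running total 144.00
- case of wine (197/13 per unit): all 13 → value 197, running total 341.00
- sack of grain (187/23 per unit): 22 of 23 → value 22×187/23 = 178.8696, running total 519.87
Total 519.87.

519.87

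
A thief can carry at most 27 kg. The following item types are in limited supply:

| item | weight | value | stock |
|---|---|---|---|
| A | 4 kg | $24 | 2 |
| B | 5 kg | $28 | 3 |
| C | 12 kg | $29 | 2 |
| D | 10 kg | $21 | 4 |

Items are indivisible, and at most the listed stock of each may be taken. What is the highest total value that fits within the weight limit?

$132

Top feasible selections:
- 2×A + 3×B: weight 23, value 132
- 3×B + 1×C: weight 27, value 113
Best: $132.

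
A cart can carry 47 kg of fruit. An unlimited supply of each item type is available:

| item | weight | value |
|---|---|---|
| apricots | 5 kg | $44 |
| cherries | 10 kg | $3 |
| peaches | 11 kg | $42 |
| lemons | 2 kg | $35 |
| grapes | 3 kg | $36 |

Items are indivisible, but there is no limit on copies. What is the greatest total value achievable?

$806

Best value-per-unit is lemons at 35/2; filling with it alone gives 23×35 = 805.
Optimal mix: 22×lemons + 1×grapes → weight 47, value 806.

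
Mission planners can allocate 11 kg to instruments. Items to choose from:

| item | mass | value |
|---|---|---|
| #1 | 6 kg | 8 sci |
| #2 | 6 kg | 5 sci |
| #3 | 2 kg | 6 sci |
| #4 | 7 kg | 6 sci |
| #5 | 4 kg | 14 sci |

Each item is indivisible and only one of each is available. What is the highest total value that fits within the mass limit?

This is a 0/1 knapsack; check combinations near the capacity.
- #1+#5: mass 6+4=10, value 8+14=22
- #3+#5: mass 2+4=6, value 6+14=20
- #4+#5: mass 7+4=11, value 6+14=20
- #2+#5: mass 6+4=10, value 5+14=19
Best: 22 sci.

22 sci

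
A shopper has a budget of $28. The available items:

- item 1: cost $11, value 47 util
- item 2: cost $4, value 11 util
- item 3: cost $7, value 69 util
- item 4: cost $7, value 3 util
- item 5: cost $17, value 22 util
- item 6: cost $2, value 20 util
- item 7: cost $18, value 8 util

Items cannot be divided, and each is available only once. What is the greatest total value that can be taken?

Check high-value combinations within $28:
- item 1+item 2+item 3+item 6: cost 11+4+7+2=24, value 47+11+69+20=147
- item 1+item 3+item 4+item 6: cost 11+7+7+2=27, value 47+69+3+20=139
- item 1+item 3+item 6: cost 11+7+2=20, value 47+69+20=136
- item 1+item 2+item 3: cost 11+4+7=22, value 47+11+69=127
Best: 147 util.

147 util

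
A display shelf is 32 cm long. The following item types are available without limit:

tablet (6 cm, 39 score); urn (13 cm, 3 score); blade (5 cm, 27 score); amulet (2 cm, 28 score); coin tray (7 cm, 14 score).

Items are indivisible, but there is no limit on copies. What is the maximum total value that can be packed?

448 score

Best value-per-unit is amulet at 28/2, and filling with it alone uses length 16×2=32. No mix of the others beats 16×28 = 448.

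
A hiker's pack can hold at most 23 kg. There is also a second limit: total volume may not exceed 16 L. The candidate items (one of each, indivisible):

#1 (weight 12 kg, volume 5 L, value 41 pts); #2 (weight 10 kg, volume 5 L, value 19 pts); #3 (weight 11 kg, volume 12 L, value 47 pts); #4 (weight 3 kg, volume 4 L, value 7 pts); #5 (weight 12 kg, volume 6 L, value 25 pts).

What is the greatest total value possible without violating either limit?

Feasible sets respecting both limits:
- #1+#2: weight 22, volume 10, value 60
- #3+#4: weight 14, volume 16, value 54
- #1+#4: weight 15, volume 9, value 48
Best: 60 pts.

60 pts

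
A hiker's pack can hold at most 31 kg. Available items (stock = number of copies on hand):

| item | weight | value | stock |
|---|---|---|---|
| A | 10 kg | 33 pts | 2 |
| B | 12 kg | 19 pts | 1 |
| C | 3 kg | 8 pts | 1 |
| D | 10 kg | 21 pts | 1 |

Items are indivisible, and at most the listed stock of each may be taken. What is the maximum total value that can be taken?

87 pts

Best selections within weight 31 and stock limits:
- 2×A + 1×D: weight 30, value 87
- 2×A + 1×C: weight 23, value 74
Best: 87 pts.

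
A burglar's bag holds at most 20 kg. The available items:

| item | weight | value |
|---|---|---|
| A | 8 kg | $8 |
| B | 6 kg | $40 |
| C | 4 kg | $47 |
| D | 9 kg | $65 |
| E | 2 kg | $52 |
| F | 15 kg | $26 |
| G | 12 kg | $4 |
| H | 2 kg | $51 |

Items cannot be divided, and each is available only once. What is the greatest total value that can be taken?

Check high-value combinations within 20 kg:
- C+D+E+H: weight 4+9+2+2=17, value 47+65+52+51=215
- B+D+E+H: weight 6+9+2+2=19, value 40+65+52+51=208
- B+C+E+H: weight 6+4+2+2=14, value 40+47+52+51=190
Best: $215.

$215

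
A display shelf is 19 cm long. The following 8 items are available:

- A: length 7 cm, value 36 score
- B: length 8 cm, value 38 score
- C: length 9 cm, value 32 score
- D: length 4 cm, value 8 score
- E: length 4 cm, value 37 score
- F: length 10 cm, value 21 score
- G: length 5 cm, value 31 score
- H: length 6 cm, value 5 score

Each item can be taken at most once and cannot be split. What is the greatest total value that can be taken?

Check high-value combinations within 19 cm:
- A+B+E: length 7+8+4=19, value 36+38+37=111
- B+E+G: length 8+4+5=17, value 38+37+31=106
- A+E+G: length 7+4+5=16, value 36+37+31=104
- C+E+G: length 9+4+5=18, value 32+37+31=100
Best: 111 score.

111 score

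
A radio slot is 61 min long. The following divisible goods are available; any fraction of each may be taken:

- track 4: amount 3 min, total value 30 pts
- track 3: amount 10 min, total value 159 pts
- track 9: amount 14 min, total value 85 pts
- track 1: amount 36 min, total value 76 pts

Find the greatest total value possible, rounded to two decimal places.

Take in order of value per unit:
- track 3 (159/10 per unit): all 10 → value 159, running total 159.00
- track 4 (30/3 per unit): all 3 → value 30, running total 189.00
- track 9 (85/14 per unit): all 14 → value 85, running total 274.00
- track 1 (76/36 per unit): 34 of 36 → value 34×76/36 = 71.7778, running total 345.78
Total 345.78.

345.78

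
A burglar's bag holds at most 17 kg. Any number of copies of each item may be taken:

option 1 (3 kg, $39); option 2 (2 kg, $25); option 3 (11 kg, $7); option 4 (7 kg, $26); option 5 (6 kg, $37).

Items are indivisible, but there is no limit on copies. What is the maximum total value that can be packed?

Best value-per-unit is option 1 at 39/3; filling with it alone gives 5×39 = 195.
Optimal mix: 5×option 1 + 1×option 2 → weight 17, value 220.

$220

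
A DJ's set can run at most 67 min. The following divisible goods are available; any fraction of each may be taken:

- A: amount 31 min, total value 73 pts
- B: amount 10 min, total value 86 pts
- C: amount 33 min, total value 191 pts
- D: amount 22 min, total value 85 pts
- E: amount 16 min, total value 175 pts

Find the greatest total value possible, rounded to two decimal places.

Take in order of value per unit:
- E (175/16 per unit): all 16 → value 175, running total 175.00
- B (86/10 per unit): all 10 → value 86, running total 261.00
- C (191/33 per unit): all 33 → value 191, running total 452.00
- D (85/22 per unit): 8 of 22 → value 8×85/22 = 30.9091, running total 482.91
Total 482.91.

482.91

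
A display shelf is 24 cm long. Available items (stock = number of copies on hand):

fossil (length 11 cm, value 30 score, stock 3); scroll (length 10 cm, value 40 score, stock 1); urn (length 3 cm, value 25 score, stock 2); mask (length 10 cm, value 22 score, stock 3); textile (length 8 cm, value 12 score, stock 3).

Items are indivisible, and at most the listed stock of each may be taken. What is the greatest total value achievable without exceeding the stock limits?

Best selections within length 24 and stock limits:
- 1×scroll + 2×urn + 1×textile: length 24, value 102
- 1×fossil + 1×scroll + 1×urn: length 24, value 95
Best: 102 score.

102 score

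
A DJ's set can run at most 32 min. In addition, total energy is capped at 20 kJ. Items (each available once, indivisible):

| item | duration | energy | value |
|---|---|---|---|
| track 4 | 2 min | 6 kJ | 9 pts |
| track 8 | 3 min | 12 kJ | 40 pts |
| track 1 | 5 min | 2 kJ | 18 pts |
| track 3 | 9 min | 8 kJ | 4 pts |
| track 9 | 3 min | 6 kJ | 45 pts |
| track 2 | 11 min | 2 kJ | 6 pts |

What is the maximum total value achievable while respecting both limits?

103 pts

Feasible sets respecting both limits:
- track 8+track 1+track 9: duration 11, energy 20, value 103
- track 8+track 9+track 2: duration 17, energy 20, value 91
- track 8+track 9: duration 6, energy 18, value 85
Best: 103 pts.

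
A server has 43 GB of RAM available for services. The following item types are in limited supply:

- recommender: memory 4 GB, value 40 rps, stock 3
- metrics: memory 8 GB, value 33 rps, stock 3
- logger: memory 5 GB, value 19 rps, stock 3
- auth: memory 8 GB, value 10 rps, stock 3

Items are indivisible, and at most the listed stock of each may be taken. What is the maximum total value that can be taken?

Top feasible selections:
- 3×recommender + 2×metrics + 3×logger: memory 43, value 243
- 3×recommender + 3×metrics + 1×logger: memory 41, value 238
Best: 243 rps.

243 rps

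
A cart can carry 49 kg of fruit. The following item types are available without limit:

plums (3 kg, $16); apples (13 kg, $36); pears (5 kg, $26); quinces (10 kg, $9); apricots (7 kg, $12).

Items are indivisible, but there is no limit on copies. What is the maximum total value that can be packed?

$260

Best value-per-unit is plums at 16/3; filling with it alone gives 16×16 = 256.
Optimal mix: 13×plums + 2×pears → weight 49, value 260.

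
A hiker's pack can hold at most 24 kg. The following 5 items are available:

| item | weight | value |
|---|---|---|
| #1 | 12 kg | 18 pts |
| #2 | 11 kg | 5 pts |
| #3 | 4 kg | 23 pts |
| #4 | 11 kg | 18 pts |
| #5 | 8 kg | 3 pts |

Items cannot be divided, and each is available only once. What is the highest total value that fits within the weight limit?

44 pts

This is a 0/1 knapsack; check combinations near the capacity.
- #3+#4+#5: weight 4+11+8=23, value 23+18+3=44
- #1+#3+#5: weight 12+4+8=24, value 18+23+3=44
- #3+#4: weight 4+11=15, value 23+18=41
- #1+#3: weight 12+4=16, value 18+23=41
Best: 44 pts.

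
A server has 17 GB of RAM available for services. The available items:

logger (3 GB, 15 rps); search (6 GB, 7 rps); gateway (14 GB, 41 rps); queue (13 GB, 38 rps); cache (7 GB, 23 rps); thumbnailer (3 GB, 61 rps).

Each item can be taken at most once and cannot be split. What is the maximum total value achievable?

102 rps

Check high-value combinations within 17 GB:
- gateway+thumbnailer: memory 14+3=17, value 41+61=102
- logger+cache+thumbnailer: memory 3+7+3=13, value 15+23+61=99
- queue+thumbnailer: memory 13+3=16, value 38+61=99
- search+cache+thumbnailer: memory 6+7+3=16, value 7+23+61=91
- cache+thumbnailer: memory 7+3=10, value 23+61=84
Best: 102 rps.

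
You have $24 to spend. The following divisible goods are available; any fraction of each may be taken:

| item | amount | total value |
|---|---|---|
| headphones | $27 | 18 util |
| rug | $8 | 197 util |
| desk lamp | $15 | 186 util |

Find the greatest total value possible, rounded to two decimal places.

383.67

Take in order of value per unit:
- rug (197/8 per unit): all 8 → value 197, running total 197.00
- desk lamp (186/15 per unit): all 15 → value 186, running total 383.00
- headphones (18/27 per unit): 1 of 27 → value 1×18/27 = 0.6667, running total 383.67
Total 383.67.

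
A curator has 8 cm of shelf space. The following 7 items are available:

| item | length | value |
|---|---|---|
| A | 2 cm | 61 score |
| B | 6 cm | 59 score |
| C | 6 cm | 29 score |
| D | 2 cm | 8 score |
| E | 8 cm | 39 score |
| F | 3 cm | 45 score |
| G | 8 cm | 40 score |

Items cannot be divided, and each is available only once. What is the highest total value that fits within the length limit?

120 score

Check high-value combinations within 8 cm:
- A+B: length 2+6=8, value 61+59=120
- A+D+F: length 2+2+3=7, value 61+8+45=114
- A+F: length 2+3=5, value 61+45=106
- A+C: length 2+6=8, value 61+29=90
- A+D: length 2+2=4, value 61+8=69
Best: 120 score.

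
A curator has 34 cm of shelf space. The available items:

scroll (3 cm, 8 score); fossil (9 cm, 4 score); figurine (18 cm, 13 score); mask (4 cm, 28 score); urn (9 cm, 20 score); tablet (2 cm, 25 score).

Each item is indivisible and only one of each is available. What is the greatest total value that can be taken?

86 score

Check high-value combinations within 34 cm:
- figurine+mask+urn+tablet: length 18+4+9+2=33, value 13+28+20+25=86
- scroll+fossil+mask+urn+tablet: length 3+9+4+9+2=27, value 8+4+28+20+25=85
- scroll+mask+urn+tablet: length 3+4+9+2=18, value 8+28+20+25=81
- fossil+mask+urn+tablet: length 9+4+9+2=24, value 4+28+20+25=77
Best: 86 score.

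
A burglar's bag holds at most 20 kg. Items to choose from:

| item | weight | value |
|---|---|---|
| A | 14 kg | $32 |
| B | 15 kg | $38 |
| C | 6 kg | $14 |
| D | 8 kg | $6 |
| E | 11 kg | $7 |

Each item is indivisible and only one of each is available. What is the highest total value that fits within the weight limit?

$46

Check high-value combinations within 20 kg:
- A+C: weight 14+6=20, value 32+14=46
- B: weight 15, value 38
- A: weight 14, value 32
- C+E: weight 6+11=17, value 14+7=21
- C+D: weight 6+8=14, value 14+6=20
Best: $46.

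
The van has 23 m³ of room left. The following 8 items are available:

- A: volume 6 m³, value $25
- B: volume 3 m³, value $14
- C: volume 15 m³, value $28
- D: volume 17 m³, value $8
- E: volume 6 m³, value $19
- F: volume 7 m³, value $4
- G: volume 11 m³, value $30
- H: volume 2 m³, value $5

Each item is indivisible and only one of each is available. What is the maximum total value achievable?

Check high-value combinations within 23 m³:
- A+B+G+H: volume 6+3+11+2=22, value 25+14+30+5=74
- A+E+G: volume 6+6+11=23, value 25+19+30=74
- A+B+G: volume 6+3+11=20, value 25+14+30=69
- B+E+G+H: volume 3+6+11+2=22, value 14+19+30+5=68
- A+B+E+H: volume 6+3+6+2=17, value 25+14+19+5=63
Best: $74.

$74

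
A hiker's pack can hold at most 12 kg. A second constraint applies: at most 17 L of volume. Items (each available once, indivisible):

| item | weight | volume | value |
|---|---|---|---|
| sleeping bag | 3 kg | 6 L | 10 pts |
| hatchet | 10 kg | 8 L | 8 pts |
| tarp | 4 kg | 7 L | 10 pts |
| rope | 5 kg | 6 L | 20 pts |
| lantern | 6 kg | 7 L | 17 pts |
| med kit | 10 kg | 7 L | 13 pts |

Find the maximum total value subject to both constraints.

37 pts

Feasible sets respecting both limits:
- rope+lantern: weight 11, volume 13, value 37
- sleeping bag+rope: weight 8, volume 12, value 30
- tarp+rope: weight 9, volume 13, value 30
- sleeping bag+lantern: weight 9, volume 13, value 27
Best: 37 pts.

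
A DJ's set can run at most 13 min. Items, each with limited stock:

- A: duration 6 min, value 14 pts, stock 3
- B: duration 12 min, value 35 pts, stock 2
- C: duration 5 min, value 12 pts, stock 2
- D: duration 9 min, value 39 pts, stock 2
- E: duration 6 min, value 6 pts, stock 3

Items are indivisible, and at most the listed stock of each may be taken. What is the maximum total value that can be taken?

39 pts

Best selections within duration 13 and stock limits:
- 1×D: duration 9, value 39
- 1×B: duration 12, value 35
- 2×A: duration 12, value 28
Best: 39 pts.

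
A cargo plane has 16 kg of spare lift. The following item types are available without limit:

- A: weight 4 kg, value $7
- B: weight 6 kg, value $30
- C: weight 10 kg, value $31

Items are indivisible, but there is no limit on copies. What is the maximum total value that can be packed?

Best value-per-unit is B at 30/6; filling with it alone gives 2×30 = 60.
Optimal mix: 1×A + 2×B → weight 16, value 67.

$67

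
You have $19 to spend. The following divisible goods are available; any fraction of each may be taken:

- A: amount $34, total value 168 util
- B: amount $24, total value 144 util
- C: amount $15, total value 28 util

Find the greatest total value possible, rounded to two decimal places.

114.00

Take in order of value per unit:
- B (144/24 per unit): 19 of 24 → value 19×144/24 = 114.0000, running total 114.00
Total 114.00.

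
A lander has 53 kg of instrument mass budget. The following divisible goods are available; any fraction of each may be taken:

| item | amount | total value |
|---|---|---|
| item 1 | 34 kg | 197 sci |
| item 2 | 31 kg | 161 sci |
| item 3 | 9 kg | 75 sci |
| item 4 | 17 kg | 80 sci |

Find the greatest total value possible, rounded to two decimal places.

323.94

Take in order of value per unit:
- item 3 (75/9 per unit): all 9 → value 75, running total 75.00
- item 1 (197/34 per unit): all 34 → value 197, running total 272.00
- item 2 (161/31 per unit): 10 of 31 → value 10×161/31 = 51.9355, running total 323.94
Total 323.94.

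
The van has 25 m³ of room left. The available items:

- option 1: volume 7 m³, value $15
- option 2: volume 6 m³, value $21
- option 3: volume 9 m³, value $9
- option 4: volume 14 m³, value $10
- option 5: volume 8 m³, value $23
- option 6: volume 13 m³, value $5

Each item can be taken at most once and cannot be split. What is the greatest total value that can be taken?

Check high-value combinations within 25 m³:
- option 1+option 2+option 5: volume 7+6+8=21, value 15+21+23=59
- option 2+option 3+option 5: volume 6+9+8=23, value 21+9+23=53
- option 1+option 3+option 5: volume 7+9+8=24, value 15+9+23=47
Best: $59.

$59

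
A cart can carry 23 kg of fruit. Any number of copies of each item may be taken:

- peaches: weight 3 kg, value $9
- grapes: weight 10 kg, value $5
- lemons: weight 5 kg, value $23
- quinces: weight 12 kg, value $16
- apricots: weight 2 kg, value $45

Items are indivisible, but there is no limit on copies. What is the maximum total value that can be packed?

$495

Best value-per-unit is apricots at 45/2, and filling with it alone uses weight 11×2=22. No mix of the others beats 11×45 = 495.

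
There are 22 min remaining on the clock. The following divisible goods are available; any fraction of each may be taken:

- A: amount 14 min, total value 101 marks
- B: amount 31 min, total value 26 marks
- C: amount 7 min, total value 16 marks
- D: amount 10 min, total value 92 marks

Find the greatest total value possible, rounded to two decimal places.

Take in order of value per unit:
- D (92/10 per unit): all 10 → value 92, running total 92.00
- A (101/14 per unit): 12 of 14 → value 12×101/14 = 86.5714, running total 178.57
Total 178.57.

178.57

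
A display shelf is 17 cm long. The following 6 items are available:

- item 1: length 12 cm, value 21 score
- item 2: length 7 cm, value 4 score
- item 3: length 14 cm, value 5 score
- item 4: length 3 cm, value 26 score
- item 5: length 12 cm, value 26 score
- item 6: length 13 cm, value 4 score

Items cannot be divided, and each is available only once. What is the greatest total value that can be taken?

This is a 0/1 knapsack; check combinations near the capacity.
- item 4+item 5: length 3+12=15, value 26+26=52
- item 1+item 4: length 12+3=15, value 21+26=47
- item 3+item 4: length 14+3=17, value 5+26=31
Best: 52 score.

52 score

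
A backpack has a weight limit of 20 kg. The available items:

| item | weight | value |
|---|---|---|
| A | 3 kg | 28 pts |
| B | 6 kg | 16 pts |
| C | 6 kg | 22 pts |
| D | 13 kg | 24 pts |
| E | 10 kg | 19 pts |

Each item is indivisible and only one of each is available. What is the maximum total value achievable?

69 pts

Check high-value combinations within 20 kg:
- A+C+E: weight 3+6+10=19, value 28+22+19=69
- A+B+C: weight 3+6+6=15, value 28+16+22=66
- A+B+E: weight 3+6+10=19, value 28+16+19=63
- A+D: weight 3+13=16, value 28+24=52
- A+C: weight 3+6=9, value 28+22=50
Best: 69 pts.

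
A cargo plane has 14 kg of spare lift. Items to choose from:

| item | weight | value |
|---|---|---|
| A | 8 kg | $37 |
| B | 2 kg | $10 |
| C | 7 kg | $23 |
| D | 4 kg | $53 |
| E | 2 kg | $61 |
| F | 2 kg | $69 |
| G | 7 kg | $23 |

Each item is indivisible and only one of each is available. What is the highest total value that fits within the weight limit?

Check high-value combinations within 14 kg:
- B+D+E+F: weight 2+4+2+2=10, value 10+53+61+69=193
- D+E+F: weight 4+2+2=8, value 53+61+69=183
- A+B+E+F: weight 8+2+2+2=14, value 37+10+61+69=177
- A+E+F: weight 8+2+2=12, value 37+61+69=167
Best: $193.

$193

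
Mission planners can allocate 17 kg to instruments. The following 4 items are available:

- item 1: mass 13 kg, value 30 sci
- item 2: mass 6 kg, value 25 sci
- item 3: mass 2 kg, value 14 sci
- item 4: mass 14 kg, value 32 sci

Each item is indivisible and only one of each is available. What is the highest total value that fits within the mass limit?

46 sci

This is a 0/1 knapsack; check combinations near the capacity.
- item 3+item 4: mass 2+14=16, value 14+32=46
- item 1+item 3: mass 13+2=15, value 30+14=44
- item 2+item 3: mass 6+2=8, value 25+14=39
- item 4: mass 14, value 32
Best: 46 sci.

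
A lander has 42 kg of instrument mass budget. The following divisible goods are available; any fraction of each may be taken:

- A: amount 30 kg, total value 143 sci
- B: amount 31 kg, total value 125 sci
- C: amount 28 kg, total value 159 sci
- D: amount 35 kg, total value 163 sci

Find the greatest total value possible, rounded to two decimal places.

225.73

Take in order of value per unit:
- C (159/28 per unit): all 28 → value 159, running total 159.00
- A (143/30 per unit): 14 of 30 → value 14×143/30 = 66.7333, running total 225.73
Total 225.73.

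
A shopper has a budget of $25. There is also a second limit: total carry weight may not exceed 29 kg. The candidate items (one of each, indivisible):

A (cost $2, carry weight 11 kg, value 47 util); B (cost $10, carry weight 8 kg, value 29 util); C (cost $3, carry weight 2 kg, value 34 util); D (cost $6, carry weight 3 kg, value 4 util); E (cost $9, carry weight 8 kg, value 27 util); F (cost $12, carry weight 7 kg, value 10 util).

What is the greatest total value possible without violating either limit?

137 util

Feasible sets respecting both limits:
- A+B+C+E: cost 24, carry weight 29, value 137
- A+B+C+D: cost 21, carry weight 24, value 114
- A+C+D+E: cost 20, carry weight 24, value 112
- A+B+C: cost 15, carry weight 21, value 110
Best: 137 util.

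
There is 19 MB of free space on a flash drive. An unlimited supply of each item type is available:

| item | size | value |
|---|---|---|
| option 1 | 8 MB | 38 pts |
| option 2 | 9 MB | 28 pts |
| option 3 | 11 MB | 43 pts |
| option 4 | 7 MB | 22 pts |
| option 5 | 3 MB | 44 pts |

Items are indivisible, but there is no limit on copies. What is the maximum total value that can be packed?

Best value-per-unit is option 5 at 44/3, and filling with it alone uses size 6×3=18. No mix of the others beats 6×44 = 264.

264 pts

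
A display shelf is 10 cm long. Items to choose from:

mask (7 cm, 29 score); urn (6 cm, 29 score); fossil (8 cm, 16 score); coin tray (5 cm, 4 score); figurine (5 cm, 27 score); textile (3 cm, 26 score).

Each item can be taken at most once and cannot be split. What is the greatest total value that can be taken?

Check high-value combinations within 10 cm:
- urn+textile: length 6+3=9, value 29+26=55
- mask+textile: length 7+3=10, value 29+26=55
- figurine+textile: length 5+3=8, value 27+26=53
- coin tray+figurine: length 5+5=10, value 4+27=31
Best: 55 score.

55 score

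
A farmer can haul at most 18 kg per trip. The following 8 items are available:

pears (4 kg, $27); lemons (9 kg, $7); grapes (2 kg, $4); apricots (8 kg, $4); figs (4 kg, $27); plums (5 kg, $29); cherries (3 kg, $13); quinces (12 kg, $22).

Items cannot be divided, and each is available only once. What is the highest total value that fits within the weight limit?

$100

Check high-value combinations within 18 kg:
- pears+grapes+figs+plums+cherries: weight 4+2+4+5+3=18, value 27+4+27+29+13=100
- pears+figs+plums+cherries: weight 4+4+5+3=16, value 27+27+29+13=96
- pears+grapes+figs+plums: weight 4+2+4+5=15, value 27+4+27+29=87
- pears+figs+plums: weight 4+4+5=13, value 27+27+29=83
Best: $100.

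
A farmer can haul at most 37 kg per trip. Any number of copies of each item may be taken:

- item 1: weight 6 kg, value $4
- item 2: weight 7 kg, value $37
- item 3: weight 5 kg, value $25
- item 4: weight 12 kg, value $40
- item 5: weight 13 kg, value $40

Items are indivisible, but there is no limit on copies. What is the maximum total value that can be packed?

$187

Best value-per-unit is item 2 at 37/7; filling with it alone gives 5×37 = 185.
Optimal mix: 1×item 2 + 6×item 3 → weight 37, value 187.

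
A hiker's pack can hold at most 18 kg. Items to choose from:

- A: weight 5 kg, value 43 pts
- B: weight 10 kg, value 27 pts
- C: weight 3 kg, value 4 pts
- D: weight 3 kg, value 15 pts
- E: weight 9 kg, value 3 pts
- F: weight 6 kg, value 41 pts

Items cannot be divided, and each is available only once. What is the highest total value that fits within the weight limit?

This is a 0/1 knapsack; check combinations near the capacity.
- A+C+D+F: weight 5+3+3+6=17, value 43+4+15+41=103
- A+D+F: weight 5+3+6=14, value 43+15+41=99
- A+C+F: weight 5+3+6=14, value 43+4+41=88
Best: 103 pts.

103 pts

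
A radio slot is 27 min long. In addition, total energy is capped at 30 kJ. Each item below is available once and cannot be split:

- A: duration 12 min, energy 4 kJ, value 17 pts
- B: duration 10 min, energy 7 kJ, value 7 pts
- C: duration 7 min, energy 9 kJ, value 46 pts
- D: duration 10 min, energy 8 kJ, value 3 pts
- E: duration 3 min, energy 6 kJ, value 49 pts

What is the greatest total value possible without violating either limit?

Feasible sets respecting both limits:
- A+C+E: duration 22, energy 19, value 112
- B+C+E: duration 20, energy 22, value 102
- C+D+E: duration 20, energy 23, value 98
- C+E: duration 10, energy 15, value 95
Best: 112 pts.

112 pts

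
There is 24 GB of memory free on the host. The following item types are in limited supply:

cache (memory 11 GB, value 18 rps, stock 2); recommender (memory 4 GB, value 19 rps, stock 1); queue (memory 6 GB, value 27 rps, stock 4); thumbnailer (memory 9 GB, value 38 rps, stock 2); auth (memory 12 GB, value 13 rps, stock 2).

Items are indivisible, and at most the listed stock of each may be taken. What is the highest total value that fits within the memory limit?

108 rps

Top feasible selections:
- 4×queue: memory 24, value 108
- 1×queue + 2×thumbnailer: memory 24, value 103
- 1×recommender + 3×queue: memory 22, value 100
- 1×recommender + 2×thumbnailer: memory 22, value 95
Best: 108 rps.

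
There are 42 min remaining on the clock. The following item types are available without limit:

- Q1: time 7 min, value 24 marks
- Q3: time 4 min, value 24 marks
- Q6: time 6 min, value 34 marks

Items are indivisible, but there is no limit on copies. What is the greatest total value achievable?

250 marks

Best value-per-unit is Q3 at 24/4; filling with it alone gives 10×24 = 240.
Optimal mix: 9×Q3 + 1×Q6 → time 42, value 250.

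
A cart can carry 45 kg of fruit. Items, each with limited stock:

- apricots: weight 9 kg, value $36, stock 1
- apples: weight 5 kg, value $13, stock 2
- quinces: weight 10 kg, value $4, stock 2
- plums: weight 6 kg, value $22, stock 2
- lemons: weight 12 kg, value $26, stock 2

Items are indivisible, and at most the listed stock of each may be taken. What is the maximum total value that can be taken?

$132

Top feasible selections:
- 1×apricots + 2×apples + 2×plums + 1×lemons: weight 43, value 132
- 1×apricots + 2×plums + 2×lemons: weight 45, value 132
- 1×apricots + 1×apples + 1×plums + 2×lemons: weight 44, value 123
Best: $132.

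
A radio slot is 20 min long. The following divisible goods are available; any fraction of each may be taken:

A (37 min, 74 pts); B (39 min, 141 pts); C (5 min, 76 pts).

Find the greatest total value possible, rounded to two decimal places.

130.23

Take in order of value per unit:
- C (76/5 per unit): all 5 → value 76, running total 76.00
- B (141/39 per unit): 15 of 39 → value 15×141/39 = 54.2308, running total 130.23
Total 130.23.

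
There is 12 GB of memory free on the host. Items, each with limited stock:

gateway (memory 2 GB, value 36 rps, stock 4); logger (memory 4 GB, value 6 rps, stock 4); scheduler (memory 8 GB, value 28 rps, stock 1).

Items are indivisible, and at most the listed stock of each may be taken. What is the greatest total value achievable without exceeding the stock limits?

Best selections within memory 12 and stock limits:
- 4×gateway + 1×logger: memory 12, value 150
- 4×gateway: memory 8, value 144
- 3×gateway + 1×logger: memory 10, value 114
Best: 150 rps.

150 rps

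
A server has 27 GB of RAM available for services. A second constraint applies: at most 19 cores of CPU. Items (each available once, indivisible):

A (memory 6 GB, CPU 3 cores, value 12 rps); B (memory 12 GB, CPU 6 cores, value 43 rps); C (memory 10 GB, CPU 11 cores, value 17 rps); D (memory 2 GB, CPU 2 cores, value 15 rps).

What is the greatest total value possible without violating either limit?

Feasible sets respecting both limits:
- B+C+D: memory 24, CPU 19, value 75
- A+B+D: memory 20, CPU 11, value 70
- B+C: memory 22, CPU 17, value 60
Best: 75 rps.

75 rps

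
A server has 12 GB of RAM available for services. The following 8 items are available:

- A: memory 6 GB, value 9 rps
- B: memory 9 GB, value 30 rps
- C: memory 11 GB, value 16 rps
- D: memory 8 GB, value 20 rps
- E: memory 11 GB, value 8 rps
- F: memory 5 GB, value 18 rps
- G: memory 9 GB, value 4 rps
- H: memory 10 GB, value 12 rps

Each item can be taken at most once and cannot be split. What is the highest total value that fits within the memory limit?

30 rps

This is a 0/1 knapsack; check combinations near the capacity.
- B: memory 9, value 30
- A+F: memory 6+5=11, value 9+18=27
- D: memory 8, value 20
- F: memory 5, value 18
Best: 30 rps.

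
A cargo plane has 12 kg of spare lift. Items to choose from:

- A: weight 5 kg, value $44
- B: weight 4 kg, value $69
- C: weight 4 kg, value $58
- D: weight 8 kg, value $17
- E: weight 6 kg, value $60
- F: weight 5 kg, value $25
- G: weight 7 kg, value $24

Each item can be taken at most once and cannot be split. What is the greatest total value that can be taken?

This is a 0/1 knapsack; check combinations near the capacity.
- B+E: weight 4+6=10, value 69+60=129
- B+C: weight 4+4=8, value 69+58=127
- C+E: weight 4+6=10, value 58+60=118
- A+B: weight 5+4=9, value 44+69=113
- A+E: weight 5+6=11, value 44+60=104
Best: $129.

$129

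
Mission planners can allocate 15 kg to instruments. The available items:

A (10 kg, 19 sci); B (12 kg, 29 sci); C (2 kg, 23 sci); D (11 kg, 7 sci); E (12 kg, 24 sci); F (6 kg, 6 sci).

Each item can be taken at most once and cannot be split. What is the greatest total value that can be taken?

Check high-value combinations within 15 kg:
- B+C: mass 12+2=14, value 29+23=52
- C+E: mass 2+12=14, value 23+24=47
- A+C: mass 10+2=12, value 19+23=42
Best: 52 sci.

52 sci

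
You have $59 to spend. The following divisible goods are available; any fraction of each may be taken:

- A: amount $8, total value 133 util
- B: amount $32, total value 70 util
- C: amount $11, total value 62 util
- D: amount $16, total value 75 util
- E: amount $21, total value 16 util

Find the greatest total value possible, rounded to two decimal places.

Take in order of value per unit:
- A (133/8 per unit): all 8 → value 133, running total 133.00
- C (62/11 per unit): all 11 → value 62, running total 195.00
- D (75/16 per unit): all 16 → value 75, running total 270.00
- B (70/32 per unit): 24 of 32 → value 24×70/32 = 52.5000, running total 322.50
Total 322.50.

322.50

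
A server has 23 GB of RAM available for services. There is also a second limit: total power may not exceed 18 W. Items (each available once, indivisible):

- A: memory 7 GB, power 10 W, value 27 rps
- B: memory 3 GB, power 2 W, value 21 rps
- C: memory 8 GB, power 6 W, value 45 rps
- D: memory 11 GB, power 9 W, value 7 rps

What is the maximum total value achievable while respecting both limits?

93 rps

Feasible sets respecting both limits:
- A+B+C: memory 18, power 18, value 93
- B+C+D: memory 22, power 17, value 73
- A+C: memory 15, power 16, value 72
- B+C: memory 11, power 8, value 66
Best: 93 rps.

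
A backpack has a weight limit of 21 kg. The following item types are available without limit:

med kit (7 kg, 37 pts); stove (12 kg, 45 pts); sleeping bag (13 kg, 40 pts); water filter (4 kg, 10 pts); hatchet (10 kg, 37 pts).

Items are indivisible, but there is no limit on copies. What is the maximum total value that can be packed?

Best value-per-unit is med kit at 37/7, and filling with it alone uses weight 3×7=21. No mix of the others beats 3×37 = 111.

111 pts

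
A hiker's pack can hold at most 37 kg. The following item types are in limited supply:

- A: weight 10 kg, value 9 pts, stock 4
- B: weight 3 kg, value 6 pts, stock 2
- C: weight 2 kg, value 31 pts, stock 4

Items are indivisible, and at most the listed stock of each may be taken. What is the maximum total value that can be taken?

Best selections within weight 37 and stock limits:
- 2×A + 2×B + 4×C: weight 34, value 154
- 2×A + 1×B + 4×C: weight 31, value 148
- 1×A + 2×B + 4×C: weight 24, value 145
Best: 154 pts.

154 pts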